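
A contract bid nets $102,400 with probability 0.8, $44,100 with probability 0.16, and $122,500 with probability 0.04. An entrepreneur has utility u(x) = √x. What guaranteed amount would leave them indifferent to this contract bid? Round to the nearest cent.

$92,172.96

E[u] = 0.8·√102400 + 0.16·√44100 + 0.04·√122500 = 0.8·320 + 0.16·210 + 0.04·350 = 303.6
CE = (303.6)² = 92172.96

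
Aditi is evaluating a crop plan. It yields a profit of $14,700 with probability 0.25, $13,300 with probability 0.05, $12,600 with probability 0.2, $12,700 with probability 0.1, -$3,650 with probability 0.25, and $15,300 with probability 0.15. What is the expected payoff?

$9,512.50

EV = 0.25 × 14700 + 0.05 × 13300 + 0.2 × 12600 + 0.1 × 12700 + 0.25 × (-3650) + 0.15 × 15300 = 3675 + 665 + 2520 + 1270 − 912.5 + 2295 = 9512.5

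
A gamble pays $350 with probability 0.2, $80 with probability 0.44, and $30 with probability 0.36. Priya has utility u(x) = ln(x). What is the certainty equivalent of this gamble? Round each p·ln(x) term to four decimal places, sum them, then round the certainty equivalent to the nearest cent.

$75.50

E[u] = 0.2·ln(350) + 0.44·ln(80) + 0.36·ln(30) = 1.1716 + 1.9281 + 1.2244 = 4.3241
CE = e^4.3241 ≈ 75.50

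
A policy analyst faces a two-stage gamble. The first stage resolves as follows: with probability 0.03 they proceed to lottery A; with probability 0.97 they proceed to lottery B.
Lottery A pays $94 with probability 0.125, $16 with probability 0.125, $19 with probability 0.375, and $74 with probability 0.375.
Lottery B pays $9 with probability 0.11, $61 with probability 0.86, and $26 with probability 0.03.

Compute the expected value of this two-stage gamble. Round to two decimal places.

EV(A) = 0.125 × 94 + 0.125 × 16 + 0.375 × 19 + 0.375 × 74 = 11.75 + 2 + 7.125 + 27.75 = 48.625
EV(B) = 0.11 × 9 + 0.86 × 61 + 0.03 × 26 = 0.99 + 52.46 + 0.78 = 54.23
Overall = 0.03 × 48.625 + 0.97 × 54.23 = 1.45875 + 52.6031 = 54.06185

$54.06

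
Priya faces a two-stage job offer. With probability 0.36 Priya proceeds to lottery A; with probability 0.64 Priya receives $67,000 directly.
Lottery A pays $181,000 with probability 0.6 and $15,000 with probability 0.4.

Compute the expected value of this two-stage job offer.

EV(A) = 0.6 × 181000 + 0.4 × 15000 = 108600 + 6000 = 114600
Branch B: 67000 (certain)
Overall = 0.36 × 114600 + 0.64 × 67000 = 41256 + 42880 = 84136

$84,136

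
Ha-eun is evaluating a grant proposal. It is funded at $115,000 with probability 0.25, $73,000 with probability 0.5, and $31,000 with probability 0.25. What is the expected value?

EV = 0.25 × 115000 + 0.5 × 73000 + 0.25 × 31000 = 28750 + 36500 + 7750 = 73000

$73,000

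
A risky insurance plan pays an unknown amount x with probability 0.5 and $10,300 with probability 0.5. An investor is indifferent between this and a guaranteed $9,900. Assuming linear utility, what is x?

0.5·x + 0.5·10300 = 9900
0.5·x = 9900 − 5150 = 4750
x = 4750 / 0.5 = 9500

x = $9,500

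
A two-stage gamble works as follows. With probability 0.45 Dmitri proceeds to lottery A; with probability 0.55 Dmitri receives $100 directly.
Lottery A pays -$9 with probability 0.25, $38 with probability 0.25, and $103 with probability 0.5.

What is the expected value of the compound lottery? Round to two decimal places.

$81.44

EV(A) = 0.25 × (-9) + 0.25 × 38 + 0.5 × 103 = -2.25 + 9.5 + 51.5 = 58.75
Branch B: 100 (certain)
Overall = 0.45 × 58.75 + 0.55 × 100 = 26.4375 + 55 = 81.4375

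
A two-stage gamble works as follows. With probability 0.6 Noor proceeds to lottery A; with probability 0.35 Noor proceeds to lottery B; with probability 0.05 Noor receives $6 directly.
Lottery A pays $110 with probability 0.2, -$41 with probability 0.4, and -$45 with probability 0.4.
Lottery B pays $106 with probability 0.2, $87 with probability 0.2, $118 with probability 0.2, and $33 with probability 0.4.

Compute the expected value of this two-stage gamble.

EV(A) = 0.2 × 110 + 0.4 × (-41) + 0.4 × (-45) = 22 − 16.4 − 18 = -12.4
EV(B) = 0.2 × 106 + 0.2 × 87 + 0.2 × 118 + 0.4 × 33 = 21.2 + 17.4 + 23.6 + 13.2 = 75.4
Branch C: 6 (certain)
Overall = 0.6 × (-12.4) + 0.35 × 75.4 + 0.05 × 6 = -7.44 + 26.39 + 0.3 = 19.25

$19.25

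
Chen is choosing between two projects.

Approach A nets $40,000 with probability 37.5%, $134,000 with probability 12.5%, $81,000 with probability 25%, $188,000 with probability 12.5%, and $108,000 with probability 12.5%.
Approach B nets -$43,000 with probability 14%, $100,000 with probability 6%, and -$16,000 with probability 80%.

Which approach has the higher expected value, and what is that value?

Approach A = 0.375 × 40000 + 0.125 × 134000 + 0.25 × 81000 + 0.125 × 188000 + 0.125 × 108000 = 15000 + 16750 + 20250 + 23500 + 13500 = 89000
Approach B = 0.14 × (-43000) + 0.06 × 100000 + 0.8 × (-16000) = -6020 + 6000 − 12800 = -12820

Approach A ($89,000)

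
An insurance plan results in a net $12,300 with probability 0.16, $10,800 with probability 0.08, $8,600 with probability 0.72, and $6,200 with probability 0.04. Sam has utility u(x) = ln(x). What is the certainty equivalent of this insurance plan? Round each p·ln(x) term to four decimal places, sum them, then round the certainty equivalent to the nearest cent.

$9,154.49

E[u] = 0.16·ln(12300) + 0.08·ln(10800) + 0.72·ln(8600) + 0.04·ln(6200) = 1.5068 + 0.7430 + 6.5229 + 0.3493 = 9.1220
CE = e^9.1220 ≈ 9154.49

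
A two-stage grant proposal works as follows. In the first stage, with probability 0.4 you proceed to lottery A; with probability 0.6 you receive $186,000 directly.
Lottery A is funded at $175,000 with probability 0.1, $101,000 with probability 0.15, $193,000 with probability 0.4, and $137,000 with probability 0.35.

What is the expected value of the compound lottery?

$174,720

EV(A) = 0.1 × 175000 + 0.15 × 101000 + 0.4 × 193000 + 0.35 × 137000 = 17500 + 15150 + 77200 + 47950 = 157800
Branch B: 186000 (certain)
Overall = 0.4 × 157800 + 0.6 × 186000 = 63120 + 111600 = 174720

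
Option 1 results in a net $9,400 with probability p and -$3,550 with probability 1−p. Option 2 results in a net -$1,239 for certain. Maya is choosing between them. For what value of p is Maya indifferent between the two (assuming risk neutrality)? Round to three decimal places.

p = 0.178

p·9400 + (1−p)·(-3550) = -1239
12950p − 3550 = -1239
p = (-1239 + 3550) / 12950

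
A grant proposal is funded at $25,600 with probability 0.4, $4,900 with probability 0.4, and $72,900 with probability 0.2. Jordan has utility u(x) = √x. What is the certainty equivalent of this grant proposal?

$21,316

E[u] = 0.4·√25600 + 0.4·√4900 + 0.2·√72900 = 0.4·160 + 0.4·70 + 0.2·270 = 146
CE = (146)² = 21316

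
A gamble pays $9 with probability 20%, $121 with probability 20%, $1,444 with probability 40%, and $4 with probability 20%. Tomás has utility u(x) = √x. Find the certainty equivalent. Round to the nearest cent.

$338.56

E[u] = 0.2·√9 + 0.2·√121 + 0.4·√1444 + 0.2·√4 = 0.2·3 + 0.2·11 + 0.4·38 + 0.2·2 = 18.4
CE = (18.4)² = 338.56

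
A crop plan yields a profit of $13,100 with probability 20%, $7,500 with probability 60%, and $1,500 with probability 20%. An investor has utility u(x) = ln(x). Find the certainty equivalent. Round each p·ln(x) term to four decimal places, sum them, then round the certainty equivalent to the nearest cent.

$6,077.20

E[u] = 0.2·ln(13100) + 0.6·ln(7500) + 0.2·ln(1500) = 1.8961 + 5.3536 + 1.4626 = 8.7123
CE = e^8.7123 ≈ 6077.20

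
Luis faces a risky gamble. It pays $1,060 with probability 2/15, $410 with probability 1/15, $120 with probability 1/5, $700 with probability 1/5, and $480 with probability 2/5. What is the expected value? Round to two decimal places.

EV = 2/15 × 1060 + 1/15 × 410 + 1/5 × 120 + 1/5 × 700 + 2/5 × 480 = 141.3333 + 27.3333 + 24 + 140 + 192 = 524.6667

$524.67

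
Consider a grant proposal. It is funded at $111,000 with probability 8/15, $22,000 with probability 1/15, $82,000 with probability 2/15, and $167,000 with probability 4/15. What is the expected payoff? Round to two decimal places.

$116,133.33

EV = 8/15 × 111000 + 1/15 × 22000 + 2/15 × 82000 + 4/15 × 167000 = 59200 + 1466.6667 + 10933.3333 + 44533.3333 = 116133.3333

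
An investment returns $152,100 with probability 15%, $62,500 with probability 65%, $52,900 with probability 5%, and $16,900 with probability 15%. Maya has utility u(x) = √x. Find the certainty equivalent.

E[u] = 0.15·√152100 + 0.65·√62500 + 0.05·√52900 + 0.15·√16900 = 0.15·390 + 0.65·250 + 0.05·230 + 0.15·130 = 252
CE = (252)² = 63504

$63,504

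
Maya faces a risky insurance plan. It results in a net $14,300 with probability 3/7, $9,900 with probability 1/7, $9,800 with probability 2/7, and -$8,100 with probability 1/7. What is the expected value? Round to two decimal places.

$9,185.71

EV = 3/7 × 14300 + 1/7 × 9900 + 2/7 × 9800 + 1/7 × (-8100) = 6128.5714 + 1414.2857 + 2800 − 1157.1429 = 9185.7143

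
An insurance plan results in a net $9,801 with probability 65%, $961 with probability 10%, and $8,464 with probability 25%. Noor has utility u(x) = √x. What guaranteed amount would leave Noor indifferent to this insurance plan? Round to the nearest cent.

E[u] = 0.65·√9801 + 0.1·√961 + 0.25·√8464 = 0.65·99 + 0.1·31 + 0.25·92 = 90.45
CE = (90.45)² = 8181.2025

$8,181.20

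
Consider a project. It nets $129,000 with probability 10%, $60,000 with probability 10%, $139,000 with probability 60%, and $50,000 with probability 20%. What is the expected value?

EV = 0.1 × 129000 + 0.1 × 60000 + 0.6 × 139000 + 0.2 × 50000 = 12900 + 6000 + 83400 + 10000 = 112300

$112,300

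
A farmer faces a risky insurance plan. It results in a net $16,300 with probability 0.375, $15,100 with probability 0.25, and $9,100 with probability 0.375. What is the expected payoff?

$13,300

EV = 0.375 × 16300 + 0.25 × 15100 + 0.375 × 9100 = 6112.5 + 3775 + 3412.5 = 13300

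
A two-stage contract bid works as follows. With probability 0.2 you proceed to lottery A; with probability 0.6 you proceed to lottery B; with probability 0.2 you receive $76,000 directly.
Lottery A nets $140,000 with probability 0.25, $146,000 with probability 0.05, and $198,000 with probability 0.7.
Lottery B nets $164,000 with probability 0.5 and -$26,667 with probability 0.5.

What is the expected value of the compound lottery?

EV(A) = 0.25 × 140000 + 0.05 × 146000 + 0.7 × 198000 = 35000 + 7300 + 138600 = 180900
EV(B) = 0.5 × 164000 + 0.5 × (-26667) = 82000 − 13333.5 = 68666.5
Branch C: 76000 (certain)
Overall = 0.2 × 180900 + 0.6 × 68666.5 + 0.2 × 76000 = 36180 + 41199.9 + 15200 = 92579.9

$92,579.90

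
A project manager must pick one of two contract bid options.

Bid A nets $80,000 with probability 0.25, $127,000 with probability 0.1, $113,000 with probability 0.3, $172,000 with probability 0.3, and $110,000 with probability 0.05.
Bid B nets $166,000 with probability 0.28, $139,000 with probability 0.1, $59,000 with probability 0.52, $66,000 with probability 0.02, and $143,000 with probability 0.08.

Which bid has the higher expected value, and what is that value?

Bid A ($123,700)

Bid A = 0.25 × 80000 + 0.1 × 127000 + 0.3 × 113000 + 0.3 × 172000 + 0.05 × 110000 = 20000 + 12700 + 33900 + 51600 + 5500 = 123700
Bid B = 0.28 × 166000 + 0.1 × 139000 + 0.52 × 59000 + 0.02 × 66000 + 0.08 × 143000 = 46480 + 13900 + 30680 + 1320 + 11440 = 103820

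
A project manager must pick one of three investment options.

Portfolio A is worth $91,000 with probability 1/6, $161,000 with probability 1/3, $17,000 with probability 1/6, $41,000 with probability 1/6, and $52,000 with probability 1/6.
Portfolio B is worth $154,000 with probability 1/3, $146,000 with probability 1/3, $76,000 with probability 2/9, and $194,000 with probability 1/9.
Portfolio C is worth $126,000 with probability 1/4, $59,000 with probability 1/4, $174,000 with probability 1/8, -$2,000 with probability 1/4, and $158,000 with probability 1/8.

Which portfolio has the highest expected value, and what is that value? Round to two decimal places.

Portfolio A = 1/6 × 91000 + 1/3 × 161000 + 1/6 × 17000 + 1/6 × 41000 + 1/6 × 52000 = 15166.6667 + 53666.6667 + 2833.3333 + 6833.3333 + 8666.6667 = 87166.6667
Portfolio B = 1/3 × 154000 + 1/3 × 146000 + 2/9 × 76000 + 1/9 × 194000 = 51333.3333 + 48666.6667 + 16888.8889 + 21555.5556 = 138444.4444
Portfolio C = 1/4 × 126000 + 1/4 × 59000 + 1/8 × 174000 + 1/4 × (-2000) + 1/8 × 158000 = 31500 + 14750 + 21750 − 500 + 19750 = 87250

Portfolio B ($138,444.44)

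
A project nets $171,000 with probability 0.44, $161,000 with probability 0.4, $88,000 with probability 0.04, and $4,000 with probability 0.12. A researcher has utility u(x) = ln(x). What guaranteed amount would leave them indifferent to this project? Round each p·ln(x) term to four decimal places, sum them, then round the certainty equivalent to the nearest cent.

E[u] = 0.44·ln(171000) + 0.4·ln(161000) + 0.04·ln(88000) + 0.12·ln(4000) = 5.3017 + 4.7957 + 0.4554 + 0.9953 = 11.5481
CE = e^11.5481 ≈ 103580.05

$103,580.05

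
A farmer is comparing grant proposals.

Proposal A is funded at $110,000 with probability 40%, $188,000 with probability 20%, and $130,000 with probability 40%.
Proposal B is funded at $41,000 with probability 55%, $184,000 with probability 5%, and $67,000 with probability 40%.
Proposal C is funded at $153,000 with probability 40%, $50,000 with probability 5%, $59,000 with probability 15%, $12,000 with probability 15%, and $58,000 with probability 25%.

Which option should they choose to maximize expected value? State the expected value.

Proposal A ($133,600)

Proposal A = 0.4 × 110000 + 0.2 × 188000 + 0.4 × 130000 = 44000 + 37600 + 52000 = 133600
Proposal B = 0.55 × 41000 + 0.05 × 184000 + 0.4 × 67000 = 22550 + 9200 + 26800 = 58550
Proposal C = 0.4 × 153000 + 0.05 × 50000 + 0.15 × 59000 + 0.15 × 12000 + 0.25 × 58000 = 61200 + 2500 + 8850 + 1800 + 14500 = 88850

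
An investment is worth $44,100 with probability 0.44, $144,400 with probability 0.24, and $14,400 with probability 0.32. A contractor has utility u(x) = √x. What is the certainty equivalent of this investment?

E[u] = 0.44·√44100 + 0.24·√144400 + 0.32·√14400 = 0.44·210 + 0.24·380 + 0.32·120 = 222
CE = (222)² = 49284

$49,284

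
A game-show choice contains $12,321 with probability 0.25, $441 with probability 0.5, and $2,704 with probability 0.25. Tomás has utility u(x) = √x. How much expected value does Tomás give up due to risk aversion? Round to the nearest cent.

$1,350.19

E[u] = 0.25·√12321 + 0.5·√441 + 0.25·√2704 = 0.25·111 + 0.5·21 + 0.25·52 = 51.25
CE = (51.25)² = 2626.5625
Risk premium = EV − CE = 3976.75 − 2626.5625 = 1350.1875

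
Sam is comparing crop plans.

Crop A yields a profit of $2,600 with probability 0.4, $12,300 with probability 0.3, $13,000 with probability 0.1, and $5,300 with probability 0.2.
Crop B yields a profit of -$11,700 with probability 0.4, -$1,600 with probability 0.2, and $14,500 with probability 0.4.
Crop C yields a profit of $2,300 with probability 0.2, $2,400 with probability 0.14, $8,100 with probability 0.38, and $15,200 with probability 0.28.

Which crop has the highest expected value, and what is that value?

Crop C ($8,130)

Crop A = 0.4 × 2600 + 0.3 × 12300 + 0.1 × 13000 + 0.2 × 5300 = 1040 + 3690 + 1300 + 1060 = 7090
Crop B = 0.4 × (-11700) + 0.2 × (-1600) + 0.4 × 14500 = -4680 − 320 + 5800 = 800
Crop C = 0.2 × 2300 + 0.14 × 2400 + 0.38 × 8100 + 0.28 × 15200 = 460 + 336 + 3078 + 4256 = 8130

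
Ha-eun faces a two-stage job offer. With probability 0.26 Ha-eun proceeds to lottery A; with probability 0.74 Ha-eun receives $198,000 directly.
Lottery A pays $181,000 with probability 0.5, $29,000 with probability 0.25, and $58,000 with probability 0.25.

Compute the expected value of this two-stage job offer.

$175,705

EV(A) = 0.5 × 181000 + 0.25 × 29000 + 0.25 × 58000 = 90500 + 7250 + 14500 = 112250
Branch B: 198000 (certain)
Overall = 0.26 × 112250 + 0.74 × 198000 = 29185 + 146520 = 175705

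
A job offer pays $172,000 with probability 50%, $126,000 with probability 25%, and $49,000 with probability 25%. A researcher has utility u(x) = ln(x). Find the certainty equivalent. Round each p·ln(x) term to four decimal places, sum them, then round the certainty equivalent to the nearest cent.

E[u] = 0.5·ln(172000) + 0.25·ln(126000) + 0.25·ln(49000) = 6.0276 + 2.9360 + 2.6999 = 11.6635
CE = e^11.6635 ≈ 116250.19

$116,250.19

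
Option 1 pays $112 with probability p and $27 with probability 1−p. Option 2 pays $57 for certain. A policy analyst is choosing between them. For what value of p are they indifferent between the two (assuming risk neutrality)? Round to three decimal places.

p = 0.353

p·112 + (1−p)·27 = 57
85p + 27 = 57
p = (57 − 27) / 85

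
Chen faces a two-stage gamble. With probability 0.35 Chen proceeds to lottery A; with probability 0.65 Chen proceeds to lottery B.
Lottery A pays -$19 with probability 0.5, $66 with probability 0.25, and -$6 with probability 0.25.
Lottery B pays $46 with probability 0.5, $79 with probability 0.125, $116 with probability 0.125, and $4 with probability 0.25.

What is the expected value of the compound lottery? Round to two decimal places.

EV(A) = 0.5 × (-19) + 0.25 × 66 + 0.25 × (-6) = -9.5 + 16.5 − 1.5 = 5.5
EV(B) = 0.5 × 46 + 0.125 × 79 + 0.125 × 116 + 0.25 × 4 = 23 + 9.875 + 14.5 + 1 = 48.375
Overall = 0.35 × 5.5 + 0.65 × 48.375 = 1.925 + 31.44375 = 33.36875

$33.37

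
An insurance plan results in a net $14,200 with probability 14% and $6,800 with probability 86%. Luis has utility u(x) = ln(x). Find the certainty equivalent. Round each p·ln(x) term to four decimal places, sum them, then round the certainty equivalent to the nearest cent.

$7,537.91

E[u] = 0.14·ln(14200) + 0.86·ln(6800) = 1.3385 + 7.5892 = 8.9277
CE = e^8.9277 ≈ 7537.91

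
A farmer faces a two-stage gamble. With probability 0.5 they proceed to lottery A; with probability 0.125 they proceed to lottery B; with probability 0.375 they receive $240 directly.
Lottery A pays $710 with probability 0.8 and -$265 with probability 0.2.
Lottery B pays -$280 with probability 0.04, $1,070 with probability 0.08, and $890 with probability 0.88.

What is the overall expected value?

$454.70

EV(A) = 0.8 × 710 + 0.2 × (-265) = 568 − 53 = 515
EV(B) = 0.04 × (-280) + 0.08 × 1070 + 0.88 × 890 = -11.2 + 85.6 + 783.2 = 857.6
Branch C: 240 (certain)
Overall = 0.5 × 515 + 0.125 × 857.6 + 0.375 × 240 = 257.5 + 107.2 + 90 = 454.7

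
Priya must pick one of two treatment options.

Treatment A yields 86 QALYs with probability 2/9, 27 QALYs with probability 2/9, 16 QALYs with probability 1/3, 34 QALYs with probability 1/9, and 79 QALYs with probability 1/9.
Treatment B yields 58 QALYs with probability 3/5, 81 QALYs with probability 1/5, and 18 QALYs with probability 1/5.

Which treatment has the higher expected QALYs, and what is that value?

Treatment B (54.6 QALYs)

Treatment A = 2/9 × 86 + 2/9 × 27 + 1/3 × 16 + 1/9 × 34 + 1/9 × 79 = 19.1111 + 6 + 5.3333 + 3.7778 + 8.7778 = 43
Treatment B = 3/5 × 58 + 1/5 × 81 + 1/5 × 18 = 34.8 + 16.2 + 3.6 = 54.6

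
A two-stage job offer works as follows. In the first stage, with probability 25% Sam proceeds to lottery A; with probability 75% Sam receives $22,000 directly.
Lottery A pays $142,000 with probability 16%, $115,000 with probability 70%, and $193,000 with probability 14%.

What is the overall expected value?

EV(A) = 0.16 × 142000 + 0.7 × 115000 + 0.14 × 193000 = 22720 + 80500 + 27020 = 130240
Branch B: 22000 (certain)
Overall = 0.25 × 130240 + 0.75 × 22000 = 32560 + 16500 = 49060

$49,060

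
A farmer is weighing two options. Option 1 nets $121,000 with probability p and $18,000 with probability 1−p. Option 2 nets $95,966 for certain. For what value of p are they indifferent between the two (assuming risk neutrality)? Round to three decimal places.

p·121000 + (1−p)·18000 = 95966
103000p + 18000 = 95966
p = (95966 − 18000) / 103000

p = 0.757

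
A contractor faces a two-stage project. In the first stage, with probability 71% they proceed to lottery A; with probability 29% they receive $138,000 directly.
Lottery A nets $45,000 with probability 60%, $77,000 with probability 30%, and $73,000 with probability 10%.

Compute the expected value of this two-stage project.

$80,774

EV(A) = 0.6 × 45000 + 0.3 × 77000 + 0.1 × 73000 = 27000 + 23100 + 7300 = 57400
Branch B: 138000 (certain)
Overall = 0.71 × 57400 + 0.29 × 138000 = 40754 + 40020 = 80774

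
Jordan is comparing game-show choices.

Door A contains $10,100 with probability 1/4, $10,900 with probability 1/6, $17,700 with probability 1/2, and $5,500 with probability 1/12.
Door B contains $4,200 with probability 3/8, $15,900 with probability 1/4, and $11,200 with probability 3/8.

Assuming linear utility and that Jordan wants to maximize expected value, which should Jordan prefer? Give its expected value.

Door A = 1/4 × 10100 + 1/6 × 10900 + 1/2 × 17700 + 1/12 × 5500 = 2525 + 1816.6667 + 8850 + 458.3333 = 13650
Door B = 3/8 × 4200 + 1/4 × 15900 + 3/8 × 11200 = 1575 + 3975 + 4200 = 9750

Door A ($13,650)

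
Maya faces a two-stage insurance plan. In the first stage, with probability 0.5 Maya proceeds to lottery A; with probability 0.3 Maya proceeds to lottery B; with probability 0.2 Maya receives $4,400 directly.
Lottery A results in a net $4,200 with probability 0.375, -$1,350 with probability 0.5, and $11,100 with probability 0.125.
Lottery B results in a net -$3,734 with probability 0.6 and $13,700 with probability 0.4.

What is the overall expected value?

EV(A) = 0.375 × 4200 + 0.5 × (-1350) + 0.125 × 11100 = 1575 − 675 + 1387.5 = 2287.5
EV(B) = 0.6 × (-3734) + 0.4 × 13700 = -2240.4 + 5480 = 3239.6
Branch C: 4400 (certain)
Overall = 0.5 × 2287.5 + 0.3 × 3239.6 + 0.2 × 4400 = 1143.75 + 971.88 + 880 = 2995.63

$2,995.63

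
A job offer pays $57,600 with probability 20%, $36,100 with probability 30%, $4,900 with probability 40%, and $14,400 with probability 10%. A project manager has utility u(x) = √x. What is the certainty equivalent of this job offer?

$21,025

E[u] = 0.2·√57600 + 0.3·√36100 + 0.4·√4900 + 0.1·√14400 = 0.2·240 + 0.3·190 + 0.4·70 + 0.1·120 = 145
CE = (145)² = 21025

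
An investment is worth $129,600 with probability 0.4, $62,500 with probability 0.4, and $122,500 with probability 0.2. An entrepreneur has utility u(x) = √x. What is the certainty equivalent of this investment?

E[u] = 0.4·√129600 + 0.4·√62500 + 0.2·√122500 = 0.4·360 + 0.4·250 + 0.2·350 = 314
CE = (314)² = 98596

$98,596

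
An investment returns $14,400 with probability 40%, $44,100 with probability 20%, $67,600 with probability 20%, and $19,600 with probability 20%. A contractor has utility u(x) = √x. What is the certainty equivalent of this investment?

$28,900

E[u] = 0.4·√14400 + 0.2·√44100 + 0.2·√67600 + 0.2·√19600 = 0.4·120 + 0.2·210 + 0.2·260 + 0.2·140 = 170
CE = (170)² = 28900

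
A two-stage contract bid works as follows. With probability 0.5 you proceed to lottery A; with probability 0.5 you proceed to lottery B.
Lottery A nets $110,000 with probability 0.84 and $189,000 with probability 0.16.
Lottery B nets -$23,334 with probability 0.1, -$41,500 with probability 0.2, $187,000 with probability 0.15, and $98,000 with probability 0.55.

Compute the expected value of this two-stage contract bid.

$96,978.30

EV(A) = 0.84 × 110000 + 0.16 × 189000 = 92400 + 30240 = 122640
EV(B) = 0.1 × (-23334) + 0.2 × (-41500) + 0.15 × 187000 + 0.55 × 98000 = -2333.4 − 8300 + 28050 + 53900 = 71316.6
Overall = 0.5 × 122640 + 0.5 × 71316.6 = 61320 + 35658.3 = 96978.3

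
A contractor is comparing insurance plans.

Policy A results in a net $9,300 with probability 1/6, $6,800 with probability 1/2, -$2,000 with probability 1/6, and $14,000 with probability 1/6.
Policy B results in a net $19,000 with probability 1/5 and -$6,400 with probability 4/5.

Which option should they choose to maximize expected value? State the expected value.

Policy A ($6,950)

Policy A = 1/6 × 9300 + 1/2 × 6800 + 1/6 × (-2000) + 1/6 × 14000 = 1550 + 3400 − 333.3333 + 2333.3333 = 6950
Policy B = 1/5 × 19000 + 4/5 × (-6400) = 3800 − 5120 = -1320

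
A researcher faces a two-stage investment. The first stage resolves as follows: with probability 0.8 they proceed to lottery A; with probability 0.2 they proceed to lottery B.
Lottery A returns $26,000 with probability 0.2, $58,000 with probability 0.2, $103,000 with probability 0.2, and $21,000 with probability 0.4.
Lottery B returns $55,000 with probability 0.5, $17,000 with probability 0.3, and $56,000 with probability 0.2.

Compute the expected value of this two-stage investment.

$45,400

EV(A) = 0.2 × 26000 + 0.2 × 58000 + 0.2 × 103000 + 0.4 × 21000 = 5200 + 11600 + 20600 + 8400 = 45800
EV(B) = 0.5 × 55000 + 0.3 × 17000 + 0.2 × 56000 = 27500 + 5100 + 11200 = 43800
Overall = 0.8 × 45800 + 0.2 × 43800 = 36640 + 8760 = 45400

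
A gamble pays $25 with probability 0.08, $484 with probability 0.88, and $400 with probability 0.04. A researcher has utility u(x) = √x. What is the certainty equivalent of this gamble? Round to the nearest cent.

$422.71

E[u] = 0.08·√25 + 0.88·√484 + 0.04·√400 = 0.08·5 + 0.88·22 + 0.04·20 = 20.56
CE = (20.56)² = 422.7136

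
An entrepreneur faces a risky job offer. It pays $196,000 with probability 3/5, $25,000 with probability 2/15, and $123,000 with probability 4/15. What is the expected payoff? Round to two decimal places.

EV = 3/5 × 196000 + 2/15 × 25000 + 4/15 × 123000 = 117600 + 3333.3333 + 32800 = 153733.3333

$153,733.33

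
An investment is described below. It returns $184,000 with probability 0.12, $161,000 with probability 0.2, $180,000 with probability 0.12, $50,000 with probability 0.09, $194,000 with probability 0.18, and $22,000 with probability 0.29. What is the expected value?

$121,680

EV = 0.12 × 184000 + 0.2 × 161000 + 0.12 × 180000 + 0.09 × 50000 + 0.18 × 194000 + 0.29 × 22000 = 22080 + 32200 + 21600 + 4500 + 34920 + 6380 = 121680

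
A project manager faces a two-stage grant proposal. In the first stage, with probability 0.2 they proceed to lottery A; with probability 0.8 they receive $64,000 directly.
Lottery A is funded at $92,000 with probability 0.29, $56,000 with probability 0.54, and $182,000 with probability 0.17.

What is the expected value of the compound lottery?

EV(A) = 0.29 × 92000 + 0.54 × 56000 + 0.17 × 182000 = 26680 + 30240 + 30940 = 87860
Branch B: 64000 (certain)
Overall = 0.2 × 87860 + 0.8 × 64000 = 17572 + 51200 = 68772

$68,772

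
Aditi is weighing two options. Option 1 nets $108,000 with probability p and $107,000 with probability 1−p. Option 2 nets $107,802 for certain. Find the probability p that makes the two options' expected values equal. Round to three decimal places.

p = 0.802

p·108000 + (1−p)·107000 = 107802
1000p + 107000 = 107802
p = (107802 − 107000) / 1000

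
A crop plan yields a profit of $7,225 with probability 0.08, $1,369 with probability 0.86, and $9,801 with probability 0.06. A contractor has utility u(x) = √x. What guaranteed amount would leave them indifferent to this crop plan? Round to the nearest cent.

$1,985.59

E[u] = 0.08·√7225 + 0.86·√1369 + 0.06·√9801 = 0.08·85 + 0.86·37 + 0.06·99 = 44.56
CE = (44.56)² = 1985.5936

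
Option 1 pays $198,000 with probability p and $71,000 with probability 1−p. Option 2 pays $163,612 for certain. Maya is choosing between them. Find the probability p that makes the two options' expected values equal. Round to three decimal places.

p·198000 + (1−p)·71000 = 163612
127000p + 71000 = 163612
p = (163612 − 71000) / 127000

p = 0.729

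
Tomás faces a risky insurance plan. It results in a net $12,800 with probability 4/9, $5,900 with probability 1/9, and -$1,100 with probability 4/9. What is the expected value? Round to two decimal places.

EV = 4/9 × 12800 + 1/9 × 5900 + 4/9 × (-1100) = 5688.8889 + 655.5556 − 488.8889 = 5855.5556

$5,855.56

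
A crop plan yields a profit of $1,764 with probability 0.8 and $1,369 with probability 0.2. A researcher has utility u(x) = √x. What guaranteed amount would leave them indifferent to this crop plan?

$1,681

E[u] = 0.8·√1764 + 0.2·√1369 = 0.8·42 + 0.2·37 = 41
CE = (41)² = 1681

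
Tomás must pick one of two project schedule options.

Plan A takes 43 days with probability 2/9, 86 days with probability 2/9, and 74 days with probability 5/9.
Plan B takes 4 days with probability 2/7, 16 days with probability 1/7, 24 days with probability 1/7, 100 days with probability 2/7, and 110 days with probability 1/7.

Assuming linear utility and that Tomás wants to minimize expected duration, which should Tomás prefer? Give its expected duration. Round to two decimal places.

Plan B (51.14 days)

Plan A = 2/9 × 43 + 2/9 × 86 + 5/9 × 74 = 9.5556 + 19.1111 + 41.1111 = 69.7778
Plan B = 2/7 × 4 + 1/7 × 16 + 1/7 × 24 + 2/7 × 100 + 1/7 × 110 = 1.1429 + 2.2857 + 3.4286 + 28.5714 + 15.7143 = 51.1429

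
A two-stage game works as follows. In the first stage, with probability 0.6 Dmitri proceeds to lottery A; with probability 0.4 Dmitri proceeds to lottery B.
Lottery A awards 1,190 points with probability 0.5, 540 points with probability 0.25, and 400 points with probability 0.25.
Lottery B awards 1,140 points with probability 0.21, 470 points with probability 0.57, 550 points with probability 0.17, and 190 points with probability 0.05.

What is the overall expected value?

EV(A) = 0.5 × 1190 + 0.25 × 540 + 0.25 × 400 = 595 + 135 + 100 = 830
EV(B) = 0.21 × 1140 + 0.57 × 470 + 0.17 × 550 + 0.05 × 190 = 239.4 + 267.9 + 93.5 + 9.5 = 610.3
Overall = 0.6 × 830 + 0.4 × 610.3 = 498 + 244.12 = 742.12

742.12 points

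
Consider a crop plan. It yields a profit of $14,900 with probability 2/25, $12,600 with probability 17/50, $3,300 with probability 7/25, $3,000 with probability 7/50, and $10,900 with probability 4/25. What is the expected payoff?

EV = 2/25 × 14900 + 17/50 × 12600 + 7/25 × 3300 + 7/50 × 3000 + 4/25 × 10900 = 1192 + 4284 + 924 + 420 + 1744 = 8564

$8,564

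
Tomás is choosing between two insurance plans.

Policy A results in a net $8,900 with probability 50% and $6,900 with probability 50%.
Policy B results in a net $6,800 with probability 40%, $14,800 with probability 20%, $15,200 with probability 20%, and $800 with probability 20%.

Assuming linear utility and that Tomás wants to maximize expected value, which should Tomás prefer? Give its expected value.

Policy A = 0.5 × 8900 + 0.5 × 6900 = 4450 + 3450 = 7900
Policy B = 0.4 × 6800 + 0.2 × 14800 + 0.2 × 15200 + 0.2 × 800 = 2720 + 2960 + 3040 + 160 = 8880

Policy B ($8,880)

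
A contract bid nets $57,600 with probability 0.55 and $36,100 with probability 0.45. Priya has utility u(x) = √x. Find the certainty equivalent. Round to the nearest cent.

$47,306.25

E[u] = 0.55·√57600 + 0.45·√36100 = 0.55·240 + 0.45·190 = 217.5
CE = (217.5)² = 47306.25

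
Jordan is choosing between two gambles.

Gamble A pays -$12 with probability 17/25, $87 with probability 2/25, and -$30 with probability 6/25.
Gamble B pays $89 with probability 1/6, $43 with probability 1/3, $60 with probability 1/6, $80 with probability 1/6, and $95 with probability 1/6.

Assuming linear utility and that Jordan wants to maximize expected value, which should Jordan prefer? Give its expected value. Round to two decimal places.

Gamble A = 17/25 × (-12) + 2/25 × 87 + 6/25 × (-30) = -8.16 + 6.96 − 7.2 = -8.4
Gamble B = 1/6 × 89 + 1/3 × 43 + 1/6 × 60 + 1/6 × 80 + 1/6 × 95 = 14.8333 + 14.3333 + 10 + 13.3333 + 15.8333 = 68.3333

Gamble B ($68.33)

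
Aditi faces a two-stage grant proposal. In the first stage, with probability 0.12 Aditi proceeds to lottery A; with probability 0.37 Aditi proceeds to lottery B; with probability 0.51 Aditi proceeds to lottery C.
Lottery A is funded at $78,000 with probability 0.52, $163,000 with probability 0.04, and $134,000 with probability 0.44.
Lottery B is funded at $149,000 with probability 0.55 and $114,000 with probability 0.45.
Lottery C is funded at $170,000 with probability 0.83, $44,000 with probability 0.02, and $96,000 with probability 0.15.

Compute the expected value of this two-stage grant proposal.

EV(A) = 0.52 × 78000 + 0.04 × 163000 + 0.44 × 134000 = 40560 + 6520 + 58960 = 106040
EV(B) = 0.55 × 149000 + 0.45 × 114000 = 81950 + 51300 = 133250
EV(C) = 0.83 × 170000 + 0.02 × 44000 + 0.15 × 96000 = 141100 + 880 + 14400 = 156380
Overall = 0.12 × 106040 + 0.37 × 133250 + 0.51 × 156380 = 12724.8 + 49302.5 + 79753.8 = 141781.1

$141,781.10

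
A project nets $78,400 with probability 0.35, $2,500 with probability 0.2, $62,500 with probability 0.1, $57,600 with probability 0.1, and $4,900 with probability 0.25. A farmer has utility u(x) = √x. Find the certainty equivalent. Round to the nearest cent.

$30,450.25

E[u] = 0.35·√78400 + 0.2·√2500 + 0.1·√62500 + 0.1·√57600 + 0.25·√4900 = 0.35·280 + 0.2·50 + 0.1·250 + 0.1·240 + 0.25·70 = 174.5
CE = (174.5)² = 30450.25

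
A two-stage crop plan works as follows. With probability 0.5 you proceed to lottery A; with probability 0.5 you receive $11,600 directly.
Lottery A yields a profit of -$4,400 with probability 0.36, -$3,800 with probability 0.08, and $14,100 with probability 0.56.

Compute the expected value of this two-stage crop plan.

$8,804

EV(A) = 0.36 × (-4400) + 0.08 × (-3800) + 0.56 × 14100 = -1584 − 304 + 7896 = 6008
Branch B: 11600 (certain)
Overall = 0.5 × 6008 + 0.5 × 11600 = 3004 + 5800 = 8804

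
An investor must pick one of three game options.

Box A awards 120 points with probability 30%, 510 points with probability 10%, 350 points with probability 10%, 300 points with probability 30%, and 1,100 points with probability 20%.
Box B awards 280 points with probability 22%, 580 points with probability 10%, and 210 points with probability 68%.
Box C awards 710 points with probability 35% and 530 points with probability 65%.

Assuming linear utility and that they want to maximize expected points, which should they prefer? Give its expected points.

Box A = 0.3 × 120 + 0.1 × 510 + 0.1 × 350 + 0.3 × 300 + 0.2 × 1100 = 36 + 51 + 35 + 90 + 220 = 432
Box B = 0.22 × 280 + 0.1 × 580 + 0.68 × 210 = 61.6 + 58 + 142.8 = 262.4
Box C = 0.35 × 710 + 0.65 × 530 = 248.5 + 344.5 = 593

Box C (593 points)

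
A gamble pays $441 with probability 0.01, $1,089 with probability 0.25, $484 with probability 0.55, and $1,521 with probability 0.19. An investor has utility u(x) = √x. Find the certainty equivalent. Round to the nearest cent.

$782.32

E[u] = 0.01·√441 + 0.25·√1089 + 0.55·√484 + 0.19·√1521 = 0.01·21 + 0.25·33 + 0.55·22 + 0.19·39 = 27.97
CE = (27.97)² = 782.3209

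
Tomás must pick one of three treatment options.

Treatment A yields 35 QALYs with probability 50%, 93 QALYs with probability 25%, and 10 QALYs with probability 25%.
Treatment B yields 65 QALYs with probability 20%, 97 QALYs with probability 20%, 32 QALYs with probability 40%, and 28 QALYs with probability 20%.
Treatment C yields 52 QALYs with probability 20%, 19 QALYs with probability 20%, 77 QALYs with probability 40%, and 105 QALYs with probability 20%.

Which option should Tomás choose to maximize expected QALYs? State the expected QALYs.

Treatment C (66 QALYs)

Treatment A = 0.5 × 35 + 0.25 × 93 + 0.25 × 10 = 17.5 + 23.25 + 2.5 = 43.25
Treatment B = 0.2 × 65 + 0.2 × 97 + 0.4 × 32 + 0.2 × 28 = 13 + 19.4 + 12.8 + 5.6 = 50.8
Treatment C = 0.2 × 52 + 0.2 × 19 + 0.4 × 77 + 0.2 × 105 = 10.4 + 3.8 + 30.8 + 21 = 66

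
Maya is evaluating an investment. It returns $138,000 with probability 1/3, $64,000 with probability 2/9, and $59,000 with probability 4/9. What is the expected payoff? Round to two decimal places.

$86,444.44

EV = 1/3 × 138000 + 2/9 × 64000 + 4/9 × 59000 = 46000 + 14222.2222 + 26222.2222 = 86444.4444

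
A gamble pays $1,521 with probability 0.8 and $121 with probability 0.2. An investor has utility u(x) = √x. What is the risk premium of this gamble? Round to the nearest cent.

E[u] = 0.8·√1521 + 0.2·√121 = 0.8·39 + 0.2·11 = 33.4
CE = (33.4)² = 1115.56
Risk premium = EV − CE = 1241 − 1115.56 = 125.44

$125.44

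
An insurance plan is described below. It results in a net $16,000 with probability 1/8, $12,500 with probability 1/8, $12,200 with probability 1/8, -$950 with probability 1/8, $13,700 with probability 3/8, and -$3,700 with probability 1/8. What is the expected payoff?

$9,643.75

EV = 1/8 × 16000 + 1/8 × 12500 + 1/8 × 12200 + 1/8 × (-950) + 3/8 × 13700 + 1/8 × (-3700) = 2000 + 1562.5 + 1525 − 118.75 + 5137.5 − 462.5 = 9643.75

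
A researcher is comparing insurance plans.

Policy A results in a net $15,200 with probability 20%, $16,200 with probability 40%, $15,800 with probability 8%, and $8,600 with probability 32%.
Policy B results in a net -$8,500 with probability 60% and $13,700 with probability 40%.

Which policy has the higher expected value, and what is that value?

Policy A = 0.2 × 15200 + 0.4 × 16200 + 0.08 × 15800 + 0.32 × 8600 = 3040 + 6480 + 1264 + 2752 = 13536
Policy B = 0.6 × (-8500) + 0.4 × 13700 = -5100 + 5480 = 380

Policy A ($13,536)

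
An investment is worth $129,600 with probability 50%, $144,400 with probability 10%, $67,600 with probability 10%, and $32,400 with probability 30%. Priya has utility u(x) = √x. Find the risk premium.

E[u] = 0.5·√129600 + 0.1·√144400 + 0.1·√67600 + 0.3·√32400 = 0.5·360 + 0.1·380 + 0.1·260 + 0.3·180 = 298
CE = (298)² = 88804
Risk premium = EV − CE = 95720 − 88804 = 6916

$6,916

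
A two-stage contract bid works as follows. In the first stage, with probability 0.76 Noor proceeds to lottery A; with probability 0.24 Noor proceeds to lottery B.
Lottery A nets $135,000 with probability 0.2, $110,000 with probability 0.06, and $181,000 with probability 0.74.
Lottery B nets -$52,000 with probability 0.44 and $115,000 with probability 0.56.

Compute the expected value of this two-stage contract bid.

EV(A) = 0.2 × 135000 + 0.06 × 110000 + 0.74 × 181000 = 27000 + 6600 + 133940 = 167540
EV(B) = 0.44 × (-52000) + 0.56 × 115000 = -22880 + 64400 = 41520
Overall = 0.76 × 167540 + 0.24 × 41520 = 127330.4 + 9964.8 = 137295.2

$137,295.20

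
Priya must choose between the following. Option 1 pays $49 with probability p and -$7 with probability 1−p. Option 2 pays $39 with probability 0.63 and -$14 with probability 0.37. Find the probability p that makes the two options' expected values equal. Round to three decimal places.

p = 0.471

EV(Option 2) = 0.63 × 39 + 0.37 × (-14) = 24.57 − 5.18 = 19.39
p·49 + (1−p)·(-7) = 19.39
56p − 7 = 19.39
p = (19.39 + 7) / 56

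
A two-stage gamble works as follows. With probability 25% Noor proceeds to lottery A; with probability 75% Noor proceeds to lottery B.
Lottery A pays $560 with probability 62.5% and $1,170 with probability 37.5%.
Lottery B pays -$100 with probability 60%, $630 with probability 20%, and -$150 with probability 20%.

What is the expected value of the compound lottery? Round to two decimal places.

EV(A) = 0.625 × 560 + 0.375 × 1170 = 350 + 438.75 = 788.75
EV(B) = 0.6 × (-100) + 0.2 × 630 + 0.2 × (-150) = -60 + 126 − 30 = 36
Overall = 0.25 × 788.75 + 0.75 × 36 = 197.1875 + 27 = 224.1875

$224.19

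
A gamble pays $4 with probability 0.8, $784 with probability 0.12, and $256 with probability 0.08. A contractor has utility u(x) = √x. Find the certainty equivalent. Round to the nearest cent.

$38.94

E[u] = 0.8·√4 + 0.12·√784 + 0.08·√256 = 0.8·2 + 0.12·28 + 0.08·16 = 6.24
CE = (6.24)² = 38.9376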